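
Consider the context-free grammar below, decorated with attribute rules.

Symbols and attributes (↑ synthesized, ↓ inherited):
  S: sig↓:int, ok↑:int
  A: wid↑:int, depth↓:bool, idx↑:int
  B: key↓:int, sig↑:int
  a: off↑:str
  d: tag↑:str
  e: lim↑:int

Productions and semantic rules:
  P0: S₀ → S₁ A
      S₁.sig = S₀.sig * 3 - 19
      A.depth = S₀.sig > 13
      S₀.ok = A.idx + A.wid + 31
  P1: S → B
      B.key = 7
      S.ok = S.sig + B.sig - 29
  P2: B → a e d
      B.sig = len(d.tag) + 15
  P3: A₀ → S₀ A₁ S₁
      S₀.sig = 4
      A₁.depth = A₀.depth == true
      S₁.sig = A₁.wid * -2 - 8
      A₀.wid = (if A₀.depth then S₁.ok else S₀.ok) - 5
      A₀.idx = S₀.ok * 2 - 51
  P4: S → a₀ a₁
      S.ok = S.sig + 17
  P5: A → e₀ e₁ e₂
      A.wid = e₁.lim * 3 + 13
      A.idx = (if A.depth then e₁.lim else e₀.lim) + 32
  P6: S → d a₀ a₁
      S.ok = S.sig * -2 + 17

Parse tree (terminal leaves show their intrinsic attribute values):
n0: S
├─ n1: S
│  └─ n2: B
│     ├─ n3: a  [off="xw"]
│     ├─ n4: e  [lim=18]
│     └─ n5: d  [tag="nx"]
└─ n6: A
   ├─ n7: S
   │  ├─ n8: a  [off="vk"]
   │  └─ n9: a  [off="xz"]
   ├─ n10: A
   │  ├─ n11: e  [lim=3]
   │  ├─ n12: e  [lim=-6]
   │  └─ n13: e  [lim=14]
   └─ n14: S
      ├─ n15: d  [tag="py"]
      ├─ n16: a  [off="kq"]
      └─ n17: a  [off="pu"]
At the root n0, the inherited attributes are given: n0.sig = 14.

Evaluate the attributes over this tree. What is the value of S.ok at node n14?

13

1. n0.sig = 14  [given at root]
2. n1.sig = 23  [S₀.sig * 3 - 19]
3. n2.key = 7  [7]
4. n3.off = "xw"  [terminal]
5. n4.lim = 18  [terminal]
6. n5.tag = "nx"  [terminal]
7. n2.sig = 17  [len(d.tag) + 15]
8. n1.ok = 11  [S.sig + B.sig - 29]
9. n6.depth = true  [S₀.sig > 13]
10. n7.sig = 4  [4]
11. n8.off = "vk"  [terminal]
12. n9.off = "xz"  [terminal]
13. n7.ok = 21  [S.sig + 17]
14. n10.depth = true  [A₀.depth == true]
15. n11.lim = 3  [terminal]
16. n12.lim = -6  [terminal]
17. n13.lim = 14  [terminal]
18. n10.wid = -5  [e₁.lim * 3 + 13]
19. n10.idx = 26  [(if A.depth then e₁.lim else e₀.lim) + 32]
20. n14.sig = 2  [A₁.wid * -2 - 8]
21. n15.tag = "py"  [terminal]
22. n16.off = "kq"  [terminal]
23. n17.off = "pu"  [terminal]
24. n14.ok = 13  [S.sig * -2 + 17]
25. n6.wid = 8  [(if A₀.depth then S₁.ok else S₀.ok) - 5]
26. n6.idx = -9  [S₀.ok * 2 - 51]
27. n0.ok = 30  [A.idx + A.wid + 31]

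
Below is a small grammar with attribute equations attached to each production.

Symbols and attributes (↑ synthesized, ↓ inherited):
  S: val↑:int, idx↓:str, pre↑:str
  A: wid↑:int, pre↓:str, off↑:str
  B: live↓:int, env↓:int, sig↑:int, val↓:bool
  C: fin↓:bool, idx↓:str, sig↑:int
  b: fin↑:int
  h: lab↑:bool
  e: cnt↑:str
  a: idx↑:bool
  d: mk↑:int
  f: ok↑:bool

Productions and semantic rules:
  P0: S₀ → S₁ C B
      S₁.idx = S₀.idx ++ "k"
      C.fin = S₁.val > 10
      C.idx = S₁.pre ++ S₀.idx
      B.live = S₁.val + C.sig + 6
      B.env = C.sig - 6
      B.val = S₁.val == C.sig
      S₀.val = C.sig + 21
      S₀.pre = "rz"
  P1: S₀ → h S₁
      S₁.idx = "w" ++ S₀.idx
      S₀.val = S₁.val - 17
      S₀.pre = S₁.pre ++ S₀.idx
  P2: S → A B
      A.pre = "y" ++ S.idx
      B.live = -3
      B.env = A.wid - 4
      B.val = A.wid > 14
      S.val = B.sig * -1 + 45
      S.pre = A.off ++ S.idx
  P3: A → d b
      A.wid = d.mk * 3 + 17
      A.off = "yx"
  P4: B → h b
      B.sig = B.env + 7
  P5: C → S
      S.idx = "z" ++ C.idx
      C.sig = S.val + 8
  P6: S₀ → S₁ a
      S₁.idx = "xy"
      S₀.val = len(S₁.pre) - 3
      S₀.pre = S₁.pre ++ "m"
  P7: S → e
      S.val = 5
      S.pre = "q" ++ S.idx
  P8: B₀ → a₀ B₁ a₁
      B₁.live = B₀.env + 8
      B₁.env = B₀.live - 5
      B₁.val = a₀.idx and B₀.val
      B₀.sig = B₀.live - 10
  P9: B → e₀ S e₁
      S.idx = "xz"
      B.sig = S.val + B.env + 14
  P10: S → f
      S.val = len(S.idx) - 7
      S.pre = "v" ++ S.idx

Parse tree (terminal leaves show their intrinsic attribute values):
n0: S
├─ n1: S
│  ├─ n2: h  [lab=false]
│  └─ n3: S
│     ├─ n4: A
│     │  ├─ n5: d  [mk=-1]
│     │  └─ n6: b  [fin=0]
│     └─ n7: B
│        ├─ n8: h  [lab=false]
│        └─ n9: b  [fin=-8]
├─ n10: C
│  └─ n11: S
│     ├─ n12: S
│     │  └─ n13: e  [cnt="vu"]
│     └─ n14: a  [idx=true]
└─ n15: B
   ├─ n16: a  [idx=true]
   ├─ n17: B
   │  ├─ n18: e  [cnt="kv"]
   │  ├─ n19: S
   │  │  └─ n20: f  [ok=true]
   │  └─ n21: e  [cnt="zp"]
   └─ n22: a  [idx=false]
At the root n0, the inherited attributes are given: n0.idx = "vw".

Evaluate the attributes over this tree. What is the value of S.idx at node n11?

"zyxwvwkvwkvw"

1. n0.idx = "vw"  [given at root]
2. n1.idx = "vwk"  [S₀.idx ++ "k"]
3. n2.lab = false  [terminal]
4. n3.idx = "wvwk"  ["w" ++ S₀.idx]
5. n4.pre = "ywvwk"  ["y" ++ S.idx]
6. n5.mk = -1  [terminal]
7. n6.fin = 0  [terminal]
8. n4.wid = 14  [d.mk * 3 + 17]
9. n4.off = "yx"  ["yx"]
10. n7.live = -3  [-3]
11. n7.env = 10  [A.wid - 4]
12. n7.val = false  [A.wid > 14]
13. n8.lab = false  [terminal]
14. n9.fin = -8  [terminal]
15. n7.sig = 17  [B.env + 7]
16. n3.val = 28  [B.sig * -1 + 45]
17. n3.pre = "yxwvwk"  [A.off ++ S.idx]
18. n1.val = 11  [S₁.val - 17]
19. n1.pre = "yxwvwkvwk"  [S₁.pre ++ S₀.idx]
20. n10.fin = true  [S₁.val > 10]
21. n10.idx = "yxwvwkvwkvw"  [S₁.pre ++ S₀.idx]
22. n11.idx = "zyxwvwkvwkvw"  ["z" ++ C.idx]
23. n12.idx = "xy"  ["xy"]
24. n13.cnt = "vu"  [terminal]
25. n12.val = 5  [5]
26. n12.pre = "qxy"  ["q" ++ S.idx]
27. n14.idx = true  [terminal]
28. n11.val = 0  [len(S₁.pre) - 3]
29. n11.pre = "qxym"  [S₁.pre ++ "m"]
30. n10.sig = 8  [S.val + 8]
31. n15.live = 25  [S₁.val + C.sig + 6]
32. n15.env = 2  [C.sig - 6]
33. n15.val = false  [S₁.val == C.sig]
34. n16.idx = true  [terminal]
35. n17.live = 10  [B₀.env + 8]
36. n17.env = 20  [B₀.live - 5]
37. n17.val = false  [a₀.idx and B₀.val]
38. n18.cnt = "kv"  [terminal]
39. n19.idx = "xz"  ["xz"]
40. n20.ok = true  [terminal]
41. n19.val = -5  [len(S.idx) - 7]
42. n19.pre = "vxz"  ["v" ++ S.idx]
43. n21.cnt = "zp"  [terminal]
44. n17.sig = 29  [S.val + B.env + 14]
45. n22.idx = false  [terminal]
46. n15.sig = 15  [B₀.live - 10]
47. n0.val = 29  [C.sig + 21]
48. n0.pre = "rz"  ["rz"]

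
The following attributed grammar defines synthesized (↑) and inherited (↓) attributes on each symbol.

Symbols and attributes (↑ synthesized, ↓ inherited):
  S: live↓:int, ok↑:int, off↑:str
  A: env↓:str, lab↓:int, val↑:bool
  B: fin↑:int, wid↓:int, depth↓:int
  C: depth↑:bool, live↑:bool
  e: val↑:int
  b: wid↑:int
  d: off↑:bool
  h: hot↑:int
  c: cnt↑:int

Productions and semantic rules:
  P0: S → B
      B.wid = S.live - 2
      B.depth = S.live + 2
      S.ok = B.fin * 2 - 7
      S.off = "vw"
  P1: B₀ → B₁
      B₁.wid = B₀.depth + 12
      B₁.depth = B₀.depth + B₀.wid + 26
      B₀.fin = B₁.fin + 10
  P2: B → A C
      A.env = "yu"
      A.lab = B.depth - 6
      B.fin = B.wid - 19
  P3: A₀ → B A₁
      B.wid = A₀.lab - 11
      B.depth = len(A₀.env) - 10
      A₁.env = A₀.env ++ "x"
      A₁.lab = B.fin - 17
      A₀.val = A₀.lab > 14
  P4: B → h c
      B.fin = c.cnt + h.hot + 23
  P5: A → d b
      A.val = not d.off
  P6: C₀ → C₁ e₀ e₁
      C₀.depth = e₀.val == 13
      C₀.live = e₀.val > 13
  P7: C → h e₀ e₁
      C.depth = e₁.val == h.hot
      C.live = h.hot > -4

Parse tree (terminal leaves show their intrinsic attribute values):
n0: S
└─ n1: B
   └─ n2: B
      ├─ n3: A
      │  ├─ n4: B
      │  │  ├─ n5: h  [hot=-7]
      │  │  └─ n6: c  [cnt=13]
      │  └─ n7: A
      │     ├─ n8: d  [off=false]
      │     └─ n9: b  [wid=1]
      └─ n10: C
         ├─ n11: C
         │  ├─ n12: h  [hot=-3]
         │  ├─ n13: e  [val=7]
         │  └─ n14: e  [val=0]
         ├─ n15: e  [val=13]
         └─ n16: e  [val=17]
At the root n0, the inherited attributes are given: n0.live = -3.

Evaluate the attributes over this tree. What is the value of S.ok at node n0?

1. n0.live = -3  [given at root]
2. n1.wid = -5  [S.live - 2]
3. n1.depth = -1  [S.live + 2]
4. n2.wid = 11  [B₀.depth + 12]
5. n2.depth = 20  [B₀.depth + B₀.wid + 26]
6. n3.env = "yu"  ["yu"]
7. n3.lab = 14  [B.depth - 6]
8. n4.wid = 3  [A₀.lab - 11]
9. n4.depth = -8  [len(A₀.env) - 10]
10. n5.hot = -7  [terminal]
11. n6.cnt = 13  [terminal]
12. n4.fin = 29  [c.cnt + h.hot + 23]
13. n7.env = "yux"  [A₀.env ++ "x"]
14. n7.lab = 12  [B.fin - 17]
15. n8.off = false  [terminal]
16. n9.wid = 1  [terminal]
17. n7.val = true  [not d.off]
18. n3.val = false  [A₀.lab > 14]
19. n12.hot = -3  [terminal]
20. n13.val = 7  [terminal]
21. n14.val = 0  [terminal]
22. n11.depth = false  [e₁.val == h.hot]
23. n11.live = true  [h.hot > -4]
24. n15.val = 13  [terminal]
25. n16.val = 17  [terminal]
26. n10.depth = true  [e₀.val == 13]
27. n10.live = false  [e₀.val > 13]
28. n2.fin = -8  [B.wid - 19]
29. n1.fin = 2  [B₁.fin + 10]
30. n0.ok = -3  [B.fin * 2 - 7]
31. n0.off = "vw"  ["vw"]

-3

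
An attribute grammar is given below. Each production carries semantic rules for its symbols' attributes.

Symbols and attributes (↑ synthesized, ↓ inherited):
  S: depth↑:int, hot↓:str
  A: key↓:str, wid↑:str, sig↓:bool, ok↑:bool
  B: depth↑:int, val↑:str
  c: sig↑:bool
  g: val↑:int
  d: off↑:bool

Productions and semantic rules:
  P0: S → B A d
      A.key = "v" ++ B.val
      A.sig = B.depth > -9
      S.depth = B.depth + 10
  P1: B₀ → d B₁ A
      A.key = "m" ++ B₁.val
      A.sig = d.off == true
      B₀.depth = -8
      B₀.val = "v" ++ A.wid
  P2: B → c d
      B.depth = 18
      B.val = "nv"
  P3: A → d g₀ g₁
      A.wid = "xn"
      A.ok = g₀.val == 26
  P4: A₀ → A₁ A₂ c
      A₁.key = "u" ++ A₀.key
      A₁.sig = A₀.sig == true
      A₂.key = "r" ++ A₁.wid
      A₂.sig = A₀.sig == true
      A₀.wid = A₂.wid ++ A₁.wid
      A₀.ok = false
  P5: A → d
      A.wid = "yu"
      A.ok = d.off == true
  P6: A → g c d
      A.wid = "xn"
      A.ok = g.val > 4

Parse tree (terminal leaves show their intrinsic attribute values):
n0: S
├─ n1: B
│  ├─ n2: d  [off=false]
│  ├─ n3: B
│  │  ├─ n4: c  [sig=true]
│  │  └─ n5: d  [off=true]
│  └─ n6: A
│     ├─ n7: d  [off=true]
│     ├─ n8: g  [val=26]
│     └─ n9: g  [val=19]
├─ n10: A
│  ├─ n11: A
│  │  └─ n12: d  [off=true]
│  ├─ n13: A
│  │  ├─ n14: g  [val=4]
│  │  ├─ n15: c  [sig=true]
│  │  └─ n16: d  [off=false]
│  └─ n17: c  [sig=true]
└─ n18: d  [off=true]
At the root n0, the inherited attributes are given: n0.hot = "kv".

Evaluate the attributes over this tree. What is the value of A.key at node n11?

1. n0.hot = "kv"  [given at root]
2. n2.off = false  [terminal]
3. n4.sig = true  [terminal]
4. n5.off = true  [terminal]
5. n3.depth = 18  [18]
6. n3.val = "nv"  ["nv"]
7. n6.key = "mnv"  ["m" ++ B₁.val]
8. n6.sig = false  [d.off == true]
9. n7.off = true  [terminal]
10. n8.val = 26  [terminal]
11. n9.val = 19  [terminal]
12. n6.wid = "xn"  ["xn"]
13. n6.ok = true  [g₀.val == 26]
14. n1.depth = -8  [-8]
15. n1.val = "vxn"  ["v" ++ A.wid]
16. n10.key = "vvxn"  ["v" ++ B.val]
17. n10.sig = true  [B.depth > -9]
18. n11.key = "uvvxn"  ["u" ++ A₀.key]
19. n11.sig = true  [A₀.sig == true]
20. n12.off = true  [terminal]
21. n11.wid = "yu"  ["yu"]
22. n11.ok = true  [d.off == true]
23. n13.key = "ryu"  ["r" ++ A₁.wid]
24. n13.sig = true  [A₀.sig == true]
25. n14.val = 4  [terminal]
26. n15.sig = true  [terminal]
27. n16.off = false  [terminal]
28. n13.wid = "xn"  ["xn"]
29. n13.ok = false  [g.val > 4]
30. n17.sig = true  [terminal]
31. n10.wid = "xnyu"  [A₂.wid ++ A₁.wid]
32. n10.ok = false  [false]
33. n18.off = true  [terminal]
34. n0.depth = 2  [B.depth + 10]

"uvvxn"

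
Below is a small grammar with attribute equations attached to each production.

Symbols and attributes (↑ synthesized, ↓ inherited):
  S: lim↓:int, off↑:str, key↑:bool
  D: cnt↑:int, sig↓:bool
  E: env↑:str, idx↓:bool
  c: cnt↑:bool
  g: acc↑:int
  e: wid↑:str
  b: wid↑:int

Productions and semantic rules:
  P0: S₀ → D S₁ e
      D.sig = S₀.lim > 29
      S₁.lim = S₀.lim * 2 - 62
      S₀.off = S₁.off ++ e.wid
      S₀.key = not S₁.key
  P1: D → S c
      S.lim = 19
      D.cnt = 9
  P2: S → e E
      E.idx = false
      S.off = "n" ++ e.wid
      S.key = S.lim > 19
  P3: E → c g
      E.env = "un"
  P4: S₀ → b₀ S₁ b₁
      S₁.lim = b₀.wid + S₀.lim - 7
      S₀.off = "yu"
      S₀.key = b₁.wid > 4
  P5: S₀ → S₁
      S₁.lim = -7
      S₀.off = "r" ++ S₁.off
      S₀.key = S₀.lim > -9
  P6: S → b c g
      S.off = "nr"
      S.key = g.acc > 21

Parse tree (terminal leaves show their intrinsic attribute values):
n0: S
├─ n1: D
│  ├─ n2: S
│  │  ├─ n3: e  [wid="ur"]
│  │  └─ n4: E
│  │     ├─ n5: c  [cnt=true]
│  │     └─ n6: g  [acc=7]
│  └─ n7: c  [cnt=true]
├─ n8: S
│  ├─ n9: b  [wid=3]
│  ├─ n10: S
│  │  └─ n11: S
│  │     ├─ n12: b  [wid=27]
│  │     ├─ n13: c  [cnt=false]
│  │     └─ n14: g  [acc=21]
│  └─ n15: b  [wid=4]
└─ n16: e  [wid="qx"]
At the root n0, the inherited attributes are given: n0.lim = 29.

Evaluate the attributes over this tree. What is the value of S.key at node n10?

true

1. n0.lim = 29  [given at root]
2. n1.sig = false  [S₀.lim > 29]
3. n2.lim = 19  [19]
4. n3.wid = "ur"  [terminal]
5. n4.idx = false  [false]
6. n5.cnt = true  [terminal]
7. n6.acc = 7  [terminal]
8. n4.env = "un"  ["un"]
9. n2.off = "nur"  ["n" ++ e.wid]
10. n2.key = false  [S.lim > 19]
11. n7.cnt = true  [terminal]
12. n1.cnt = 9  [9]
13. n8.lim = -4  [S₀.lim * 2 - 62]
14. n9.wid = 3  [terminal]
15. n10.lim = -8  [b₀.wid + S₀.lim - 7]
16. n11.lim = -7  [-7]
17. n12.wid = 27  [terminal]
18. n13.cnt = false  [terminal]
19. n14.acc = 21  [terminal]
20. n11.off = "nr"  ["nr"]
21. n11.key = false  [g.acc > 21]
22. n10.off = "rnr"  ["r" ++ S₁.off]
23. n10.key = true  [S₀.lim > -9]
24. n15.wid = 4  [terminal]
25. n8.off = "yu"  ["yu"]
26. n8.key = false  [b₁.wid > 4]
27. n16.wid = "qx"  [terminal]
28. n0.off = "yuqx"  [S₁.off ++ e.wid]
29. n0.key = true  [not S₁.key]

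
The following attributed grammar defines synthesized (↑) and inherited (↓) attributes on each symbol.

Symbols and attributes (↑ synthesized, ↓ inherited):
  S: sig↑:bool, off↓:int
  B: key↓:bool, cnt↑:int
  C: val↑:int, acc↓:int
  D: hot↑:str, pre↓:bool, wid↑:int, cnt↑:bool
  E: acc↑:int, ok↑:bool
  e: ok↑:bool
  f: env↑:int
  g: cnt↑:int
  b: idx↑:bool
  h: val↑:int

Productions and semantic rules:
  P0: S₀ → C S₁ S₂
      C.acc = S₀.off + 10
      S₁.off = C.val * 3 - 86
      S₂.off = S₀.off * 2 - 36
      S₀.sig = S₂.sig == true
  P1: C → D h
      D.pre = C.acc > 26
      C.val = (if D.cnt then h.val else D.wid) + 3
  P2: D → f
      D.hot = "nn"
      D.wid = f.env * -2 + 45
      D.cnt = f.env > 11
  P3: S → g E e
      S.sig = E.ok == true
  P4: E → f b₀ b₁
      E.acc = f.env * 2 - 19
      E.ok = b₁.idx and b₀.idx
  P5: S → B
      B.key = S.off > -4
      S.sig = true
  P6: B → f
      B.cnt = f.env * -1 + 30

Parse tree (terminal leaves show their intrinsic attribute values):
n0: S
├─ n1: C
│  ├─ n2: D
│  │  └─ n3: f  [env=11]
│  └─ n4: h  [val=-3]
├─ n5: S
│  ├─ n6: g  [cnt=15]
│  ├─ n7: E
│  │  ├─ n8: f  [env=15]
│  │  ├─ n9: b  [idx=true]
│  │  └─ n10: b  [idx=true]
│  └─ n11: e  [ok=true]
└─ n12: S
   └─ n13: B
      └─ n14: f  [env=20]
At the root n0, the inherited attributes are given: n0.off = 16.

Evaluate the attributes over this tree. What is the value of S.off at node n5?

-8

1. n0.off = 16  [given at root]
2. n1.acc = 26  [S₀.off + 10]
3. n2.pre = false  [C.acc > 26]
4. n3.env = 11  [terminal]
5. n2.hot = "nn"  ["nn"]
6. n2.wid = 23  [f.env * -2 + 45]
7. n2.cnt = false  [f.env > 11]
8. n4.val = -3  [terminal]
9. n1.val = 26  [(if D.cnt then h.val else D.wid) + 3]
10. n5.off = -8  [C.val * 3 - 86]
11. n6.cnt = 15  [terminal]
12. n8.env = 15  [terminal]
13. n9.idx = true  [terminal]
14. n10.idx = true  [terminal]
15. n7.acc = 11  [f.env * 2 - 19]
16. n7.ok = true  [b₁.idx and b₀.idx]
17. n11.ok = true  [terminal]
18. n5.sig = true  [E.ok == true]
19. n12.off = -4  [S₀.off * 2 - 36]
20. n13.key = false  [S.off > -4]
21. n14.env = 20  [terminal]
22. n13.cnt = 10  [f.env * -1 + 30]
23. n12.sig = true  [true]
24. n0.sig = true  [S₂.sig == true]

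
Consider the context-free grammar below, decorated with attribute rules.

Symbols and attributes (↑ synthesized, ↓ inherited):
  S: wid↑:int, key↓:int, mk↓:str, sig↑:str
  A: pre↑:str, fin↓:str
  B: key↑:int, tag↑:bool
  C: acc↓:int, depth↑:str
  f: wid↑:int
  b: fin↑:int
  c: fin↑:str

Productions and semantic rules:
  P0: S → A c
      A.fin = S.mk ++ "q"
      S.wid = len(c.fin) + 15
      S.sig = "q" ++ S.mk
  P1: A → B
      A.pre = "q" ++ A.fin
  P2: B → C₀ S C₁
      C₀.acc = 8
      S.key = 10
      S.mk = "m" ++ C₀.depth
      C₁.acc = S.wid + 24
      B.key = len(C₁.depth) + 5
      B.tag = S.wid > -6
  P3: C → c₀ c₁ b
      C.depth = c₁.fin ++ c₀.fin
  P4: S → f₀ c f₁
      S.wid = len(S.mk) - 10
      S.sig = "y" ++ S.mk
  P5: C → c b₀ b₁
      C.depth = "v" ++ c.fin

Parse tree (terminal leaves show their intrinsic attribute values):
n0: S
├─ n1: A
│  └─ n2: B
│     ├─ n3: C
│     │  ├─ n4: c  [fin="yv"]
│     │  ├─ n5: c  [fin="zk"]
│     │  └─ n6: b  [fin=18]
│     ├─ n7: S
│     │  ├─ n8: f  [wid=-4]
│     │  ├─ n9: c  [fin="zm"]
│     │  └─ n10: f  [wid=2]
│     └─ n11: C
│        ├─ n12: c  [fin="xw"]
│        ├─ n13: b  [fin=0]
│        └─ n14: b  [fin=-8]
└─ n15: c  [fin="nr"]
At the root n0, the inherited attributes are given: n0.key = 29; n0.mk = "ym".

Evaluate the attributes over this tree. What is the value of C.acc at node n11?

19

1. n0.key = 29  [given at root]
2. n0.mk = "ym"  [given at root]
3. n1.fin = "ymq"  [S.mk ++ "q"]
4. n3.acc = 8  [8]
5. n4.fin = "yv"  [terminal]
6. n5.fin = "zk"  [terminal]
7. n6.fin = 18  [terminal]
8. n3.depth = "zkyv"  [c₁.fin ++ c₀.fin]
9. n7.key = 10  [10]
10. n7.mk = "mzkyv"  ["m" ++ C₀.depth]
11. n8.wid = -4  [terminal]
12. n9.fin = "zm"  [terminal]
13. n10.wid = 2  [terminal]
14. n7.wid = -5  [len(S.mk) - 10]
15. n7.sig = "ymzkyv"  ["y" ++ S.mk]
16. n11.acc = 19  [S.wid + 24]
17. n12.fin = "xw"  [terminal]
18. n13.fin = 0  [terminal]
19. n14.fin = -8  [terminal]
20. n11.depth = "vxw"  ["v" ++ c.fin]
21. n2.key = 8  [len(C₁.depth) + 5]
22. n2.tag = true  [S.wid > -6]
23. n1.pre = "qymq"  ["q" ++ A.fin]
24. n15.fin = "nr"  [terminal]
25. n0.wid = 17  [len(c.fin) + 15]
26. n0.sig = "qym"  ["q" ++ S.mk]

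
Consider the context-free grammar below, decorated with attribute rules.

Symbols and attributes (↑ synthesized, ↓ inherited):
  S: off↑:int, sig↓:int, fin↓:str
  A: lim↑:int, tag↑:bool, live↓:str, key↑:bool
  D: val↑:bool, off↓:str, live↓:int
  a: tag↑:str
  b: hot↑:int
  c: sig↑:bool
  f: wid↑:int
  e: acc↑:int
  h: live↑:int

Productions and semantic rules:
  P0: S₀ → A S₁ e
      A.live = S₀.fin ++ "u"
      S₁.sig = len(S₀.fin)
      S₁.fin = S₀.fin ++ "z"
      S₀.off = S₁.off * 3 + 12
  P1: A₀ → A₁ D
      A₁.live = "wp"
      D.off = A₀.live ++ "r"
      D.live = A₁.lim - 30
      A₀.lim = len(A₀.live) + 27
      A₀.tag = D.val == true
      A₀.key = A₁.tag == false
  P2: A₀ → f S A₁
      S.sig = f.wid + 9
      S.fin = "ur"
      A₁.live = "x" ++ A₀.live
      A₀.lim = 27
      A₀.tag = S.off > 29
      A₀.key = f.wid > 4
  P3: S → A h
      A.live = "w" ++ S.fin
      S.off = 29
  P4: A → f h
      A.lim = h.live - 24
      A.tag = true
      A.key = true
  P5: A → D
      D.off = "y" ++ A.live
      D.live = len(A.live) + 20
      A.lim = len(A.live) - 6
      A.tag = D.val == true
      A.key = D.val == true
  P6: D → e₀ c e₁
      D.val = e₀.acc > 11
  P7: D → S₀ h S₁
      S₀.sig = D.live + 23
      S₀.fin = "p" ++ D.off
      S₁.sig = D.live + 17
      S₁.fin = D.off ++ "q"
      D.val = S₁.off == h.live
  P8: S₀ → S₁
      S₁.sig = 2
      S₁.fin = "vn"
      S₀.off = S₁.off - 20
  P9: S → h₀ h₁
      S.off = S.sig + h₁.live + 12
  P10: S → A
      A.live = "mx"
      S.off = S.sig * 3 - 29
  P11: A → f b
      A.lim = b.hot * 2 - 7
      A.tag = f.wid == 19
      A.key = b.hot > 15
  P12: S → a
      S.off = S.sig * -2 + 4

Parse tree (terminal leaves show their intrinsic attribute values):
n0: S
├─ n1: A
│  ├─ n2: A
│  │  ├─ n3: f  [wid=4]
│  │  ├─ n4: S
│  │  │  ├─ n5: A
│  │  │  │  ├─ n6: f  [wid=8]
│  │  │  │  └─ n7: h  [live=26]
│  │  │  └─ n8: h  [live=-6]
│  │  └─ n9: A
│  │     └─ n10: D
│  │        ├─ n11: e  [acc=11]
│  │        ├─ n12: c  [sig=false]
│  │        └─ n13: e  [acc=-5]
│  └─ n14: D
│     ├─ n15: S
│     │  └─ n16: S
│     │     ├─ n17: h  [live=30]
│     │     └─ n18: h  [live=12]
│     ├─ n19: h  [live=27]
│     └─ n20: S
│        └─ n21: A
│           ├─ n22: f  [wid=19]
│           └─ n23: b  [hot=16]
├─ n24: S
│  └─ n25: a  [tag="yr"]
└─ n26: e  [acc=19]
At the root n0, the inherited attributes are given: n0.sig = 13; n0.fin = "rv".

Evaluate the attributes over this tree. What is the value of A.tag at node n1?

1. n0.sig = 13  [given at root]
2. n0.fin = "rv"  [given at root]
3. n1.live = "rvu"  [S₀.fin ++ "u"]
4. n2.live = "wp"  ["wp"]
5. n3.wid = 4  [terminal]
6. n4.sig = 13  [f.wid + 9]
7. n4.fin = "ur"  ["ur"]
8. n5.live = "wur"  ["w" ++ S.fin]
9. n6.wid = 8  [terminal]
10. n7.live = 26  [terminal]
11. n5.lim = 2  [h.live - 24]
12. n5.tag = true  [true]
13. n5.key = true  [true]
14. n8.live = -6  [terminal]
15. n4.off = 29  [29]
16. n9.live = "xwp"  ["x" ++ A₀.live]
17. n10.off = "yxwp"  ["y" ++ A.live]
18. n10.live = 23  [len(A.live) + 20]
19. n11.acc = 11  [terminal]
20. n12.sig = false  [terminal]
21. n13.acc = -5  [terminal]
22. n10.val = false  [e₀.acc > 11]
23. n9.lim = -3  [len(A.live) - 6]
24. n9.tag = false  [D.val == true]
25. n9.key = false  [D.val == true]
26. n2.lim = 27  [27]
27. n2.tag = false  [S.off > 29]
28. n2.key = false  [f.wid > 4]
29. n14.off = "rvur"  [A₀.live ++ "r"]
30. n14.live = -3  [A₁.lim - 30]
31. n15.sig = 20  [D.live + 23]
32. n15.fin = "prvur"  ["p" ++ D.off]
33. n16.sig = 2  [2]
34. n16.fin = "vn"  ["vn"]
35. n17.live = 30  [terminal]
36. n18.live = 12  [terminal]
37. n16.off = 26  [S.sig + h₁.live + 12]
38. n15.off = 6  [S₁.off - 20]
39. n19.live = 27  [terminal]
40. n20.sig = 14  [D.live + 17]
41. n20.fin = "rvurq"  [D.off ++ "q"]
42. n21.live = "mx"  ["mx"]
43. n22.wid = 19  [terminal]
44. n23.hot = 16  [terminal]
45. n21.lim = 25  [b.hot * 2 - 7]
46. n21.tag = true  [f.wid == 19]
47. n21.key = true  [b.hot > 15]
48. n20.off = 13  [S.sig * 3 - 29]
49. n14.val = false  [S₁.off == h.live]
50. n1.lim = 30  [len(A₀.live) + 27]
51. n1.tag = false  [D.val == true]
52. n1.key = true  [A₁.tag == false]
53. n24.sig = 2  [len(S₀.fin)]
54. n24.fin = "rvz"  [S₀.fin ++ "z"]
55. n25.tag = "yr"  [terminal]
56. n24.off = 0  [S.sig * -2 + 4]
57. n26.acc = 19  [terminal]
58. n0.off = 12  [S₁.off * 3 + 12]

false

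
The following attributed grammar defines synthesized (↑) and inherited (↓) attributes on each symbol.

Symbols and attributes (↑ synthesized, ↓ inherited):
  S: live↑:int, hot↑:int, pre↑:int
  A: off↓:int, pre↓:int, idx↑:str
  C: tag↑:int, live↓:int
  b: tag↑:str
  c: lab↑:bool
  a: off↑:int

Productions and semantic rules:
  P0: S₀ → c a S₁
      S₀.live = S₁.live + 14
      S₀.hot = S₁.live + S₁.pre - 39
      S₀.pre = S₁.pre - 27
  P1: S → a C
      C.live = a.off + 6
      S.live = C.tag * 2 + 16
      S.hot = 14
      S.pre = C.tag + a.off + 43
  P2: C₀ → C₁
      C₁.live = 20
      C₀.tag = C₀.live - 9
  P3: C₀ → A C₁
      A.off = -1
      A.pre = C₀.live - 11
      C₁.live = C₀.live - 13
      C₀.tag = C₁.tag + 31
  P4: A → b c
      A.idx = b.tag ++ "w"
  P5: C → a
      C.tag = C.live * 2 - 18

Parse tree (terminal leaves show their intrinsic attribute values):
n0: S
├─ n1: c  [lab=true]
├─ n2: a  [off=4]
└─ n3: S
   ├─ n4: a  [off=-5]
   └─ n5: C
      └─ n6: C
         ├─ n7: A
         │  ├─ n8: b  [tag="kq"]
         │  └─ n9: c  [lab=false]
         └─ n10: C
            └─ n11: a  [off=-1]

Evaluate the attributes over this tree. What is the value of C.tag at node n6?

27

1. n1.lab = true  [terminal]
2. n2.off = 4  [terminal]
3. n4.off = -5  [terminal]
4. n5.live = 1  [a.off + 6]
5. n6.live = 20  [20]
6. n7.off = -1  [-1]
7. n7.pre = 9  [C₀.live - 11]
8. n8.tag = "kq"  [terminal]
9. n9.lab = false  [terminal]
10. n7.idx = "kqw"  [b.tag ++ "w"]
11. n10.live = 7  [C₀.live - 13]
12. n11.off = -1  [terminal]
13. n10.tag = -4  [C.live * 2 - 18]
14. n6.tag = 27  [C₁.tag + 31]
15. n5.tag = -8  [C₀.live - 9]
16. n3.live = 0  [C.tag * 2 + 16]
17. n3.hot = 14  [14]
18. n3.pre = 30  [C.tag + a.off + 43]
19. n0.live = 14  [S₁.live + 14]
20. n0.hot = -9  [S₁.live + S₁.pre - 39]
21. n0.pre = 3  [S₁.pre - 27]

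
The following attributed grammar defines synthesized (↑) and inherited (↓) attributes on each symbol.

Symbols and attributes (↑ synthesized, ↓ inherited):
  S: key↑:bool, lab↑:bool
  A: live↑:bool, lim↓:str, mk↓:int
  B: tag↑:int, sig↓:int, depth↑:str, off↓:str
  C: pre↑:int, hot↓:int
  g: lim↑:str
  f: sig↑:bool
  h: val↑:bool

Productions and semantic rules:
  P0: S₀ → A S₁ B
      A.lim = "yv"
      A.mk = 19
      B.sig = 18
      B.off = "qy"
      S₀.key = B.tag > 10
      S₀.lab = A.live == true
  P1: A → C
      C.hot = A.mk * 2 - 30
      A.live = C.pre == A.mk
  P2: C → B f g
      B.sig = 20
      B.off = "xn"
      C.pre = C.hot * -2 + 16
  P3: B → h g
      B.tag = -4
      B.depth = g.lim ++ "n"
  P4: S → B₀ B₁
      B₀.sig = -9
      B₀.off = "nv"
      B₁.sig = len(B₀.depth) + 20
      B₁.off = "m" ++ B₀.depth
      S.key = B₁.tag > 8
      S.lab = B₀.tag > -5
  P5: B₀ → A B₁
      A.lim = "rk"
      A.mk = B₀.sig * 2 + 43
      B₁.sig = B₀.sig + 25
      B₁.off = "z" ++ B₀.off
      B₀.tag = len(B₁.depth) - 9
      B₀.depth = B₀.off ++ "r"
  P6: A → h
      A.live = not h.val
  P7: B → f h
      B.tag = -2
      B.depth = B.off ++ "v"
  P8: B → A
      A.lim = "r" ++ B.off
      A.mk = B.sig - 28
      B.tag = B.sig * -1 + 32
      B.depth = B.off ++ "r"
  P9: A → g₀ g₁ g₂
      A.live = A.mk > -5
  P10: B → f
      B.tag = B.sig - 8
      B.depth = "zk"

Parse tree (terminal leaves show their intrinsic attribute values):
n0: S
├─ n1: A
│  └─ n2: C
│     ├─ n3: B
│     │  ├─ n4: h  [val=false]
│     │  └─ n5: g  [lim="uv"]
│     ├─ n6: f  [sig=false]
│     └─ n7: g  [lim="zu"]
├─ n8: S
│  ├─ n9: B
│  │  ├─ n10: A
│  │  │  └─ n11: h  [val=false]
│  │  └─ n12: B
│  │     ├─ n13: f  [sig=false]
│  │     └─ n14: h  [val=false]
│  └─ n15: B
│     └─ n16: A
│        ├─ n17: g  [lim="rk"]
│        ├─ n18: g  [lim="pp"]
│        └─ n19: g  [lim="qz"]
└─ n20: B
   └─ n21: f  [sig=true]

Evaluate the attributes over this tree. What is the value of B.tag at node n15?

1. n1.lim = "yv"  ["yv"]
2. n1.mk = 19  [19]
3. n2.hot = 8  [A.mk * 2 - 30]
4. n3.sig = 20  [20]
5. n3.off = "xn"  ["xn"]
6. n4.val = false  [terminal]
7. n5.lim = "uv"  [terminal]
8. n3.tag = -4  [-4]
9. n3.depth = "uvn"  [g.lim ++ "n"]
10. n6.sig = false  [terminal]
11. n7.lim = "zu"  [terminal]
12. n2.pre = 0  [C.hot * -2 + 16]
13. n1.live = false  [C.pre == A.mk]
14. n9.sig = -9  [-9]
15. n9.off = "nv"  ["nv"]
16. n10.lim = "rk"  ["rk"]
17. n10.mk = 25  [B₀.sig * 2 + 43]
18. n11.val = false  [terminal]
19. n10.live = true  [not h.val]
20. n12.sig = 16  [B₀.sig + 25]
21. n12.off = "znv"  ["z" ++ B₀.off]
22. n13.sig = false  [terminal]
23. n14.val = false  [terminal]
24. n12.tag = -2  [-2]
25. n12.depth = "znvv"  [B.off ++ "v"]
26. n9.tag = -5  [len(B₁.depth) - 9]
27. n9.depth = "nvr"  [B₀.off ++ "r"]
28. n15.sig = 23  [len(B₀.depth) + 20]
29. n15.off = "mnvr"  ["m" ++ B₀.depth]
30. n16.lim = "rmnvr"  ["r" ++ B.off]
31. n16.mk = -5  [B.sig - 28]
32. n17.lim = "rk"  [terminal]
33. n18.lim = "pp"  [terminal]
34. n19.lim = "qz"  [terminal]
35. n16.live = false  [A.mk > -5]
36. n15.tag = 9  [B.sig * -1 + 32]
37. n15.depth = "mnvrr"  [B.off ++ "r"]
38. n8.key = true  [B₁.tag > 8]
39. n8.lab = false  [B₀.tag > -5]
40. n20.sig = 18  [18]
41. n20.off = "qy"  ["qy"]
42. n21.sig = true  [terminal]
43. n20.tag = 10  [B.sig - 8]
44. n20.depth = "zk"  ["zk"]
45. n0.key = false  [B.tag > 10]
46. n0.lab = false  [A.live == true]

9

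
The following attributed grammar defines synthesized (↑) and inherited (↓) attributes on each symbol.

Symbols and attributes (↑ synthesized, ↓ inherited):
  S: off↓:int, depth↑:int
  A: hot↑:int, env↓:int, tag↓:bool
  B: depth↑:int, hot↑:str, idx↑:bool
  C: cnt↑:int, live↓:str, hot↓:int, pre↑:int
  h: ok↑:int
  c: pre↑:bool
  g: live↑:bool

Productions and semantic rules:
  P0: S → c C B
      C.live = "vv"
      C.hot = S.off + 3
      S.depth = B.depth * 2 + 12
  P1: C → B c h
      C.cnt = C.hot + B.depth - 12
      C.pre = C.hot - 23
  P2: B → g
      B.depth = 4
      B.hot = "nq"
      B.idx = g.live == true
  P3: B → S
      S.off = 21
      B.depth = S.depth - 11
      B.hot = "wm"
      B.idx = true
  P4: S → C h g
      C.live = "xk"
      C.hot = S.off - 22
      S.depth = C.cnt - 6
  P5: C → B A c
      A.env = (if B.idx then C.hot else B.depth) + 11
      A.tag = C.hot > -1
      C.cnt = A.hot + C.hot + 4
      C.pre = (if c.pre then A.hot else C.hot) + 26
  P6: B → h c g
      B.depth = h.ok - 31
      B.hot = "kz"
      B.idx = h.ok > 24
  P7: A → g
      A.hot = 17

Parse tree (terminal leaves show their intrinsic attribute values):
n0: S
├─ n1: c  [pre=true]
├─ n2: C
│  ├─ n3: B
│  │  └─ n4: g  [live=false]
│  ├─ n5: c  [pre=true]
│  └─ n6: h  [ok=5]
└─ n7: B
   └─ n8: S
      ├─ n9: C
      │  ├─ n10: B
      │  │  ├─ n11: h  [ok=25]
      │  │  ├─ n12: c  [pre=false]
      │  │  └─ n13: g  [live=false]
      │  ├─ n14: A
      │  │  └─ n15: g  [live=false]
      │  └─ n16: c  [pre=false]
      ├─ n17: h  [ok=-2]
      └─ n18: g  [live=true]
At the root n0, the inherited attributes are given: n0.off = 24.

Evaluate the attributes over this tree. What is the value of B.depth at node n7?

3

1. n0.off = 24  [given at root]
2. n1.pre = true  [terminal]
3. n2.live = "vv"  ["vv"]
4. n2.hot = 27  [S.off + 3]
5. n4.live = false  [terminal]
6. n3.depth = 4  [4]
7. n3.hot = "nq"  ["nq"]
8. n3.idx = false  [g.live == true]
9. n5.pre = true  [terminal]
10. n6.ok = 5  [terminal]
11. n2.cnt = 19  [C.hot + B.depth - 12]
12. n2.pre = 4  [C.hot - 23]
13. n8.off = 21  [21]
14. n9.live = "xk"  ["xk"]
15. n9.hot = -1  [S.off - 22]
16. n11.ok = 25  [terminal]
17. n12.pre = false  [terminal]
18. n13.live = false  [terminal]
19. n10.depth = -6  [h.ok - 31]
20. n10.hot = "kz"  ["kz"]
21. n10.idx = true  [h.ok > 24]
22. n14.env = 10  [(if B.idx then C.hot else B.depth) + 11]
23. n14.tag = false  [C.hot > -1]
24. n15.live = false  [terminal]
25. n14.hot = 17  [17]
26. n16.pre = false  [terminal]
27. n9.cnt = 20  [A.hot + C.hot + 4]
28. n9.pre = 25  [(if c.pre then A.hot else C.hot) + 26]
29. n17.ok = -2  [terminal]
30. n18.live = true  [terminal]
31. n8.depth = 14  [C.cnt - 6]
32. n7.depth = 3  [S.depth - 11]
33. n7.hot = "wm"  ["wm"]
34. n7.idx = true  [true]
35. n0.depth = 18  [B.depth * 2 + 12]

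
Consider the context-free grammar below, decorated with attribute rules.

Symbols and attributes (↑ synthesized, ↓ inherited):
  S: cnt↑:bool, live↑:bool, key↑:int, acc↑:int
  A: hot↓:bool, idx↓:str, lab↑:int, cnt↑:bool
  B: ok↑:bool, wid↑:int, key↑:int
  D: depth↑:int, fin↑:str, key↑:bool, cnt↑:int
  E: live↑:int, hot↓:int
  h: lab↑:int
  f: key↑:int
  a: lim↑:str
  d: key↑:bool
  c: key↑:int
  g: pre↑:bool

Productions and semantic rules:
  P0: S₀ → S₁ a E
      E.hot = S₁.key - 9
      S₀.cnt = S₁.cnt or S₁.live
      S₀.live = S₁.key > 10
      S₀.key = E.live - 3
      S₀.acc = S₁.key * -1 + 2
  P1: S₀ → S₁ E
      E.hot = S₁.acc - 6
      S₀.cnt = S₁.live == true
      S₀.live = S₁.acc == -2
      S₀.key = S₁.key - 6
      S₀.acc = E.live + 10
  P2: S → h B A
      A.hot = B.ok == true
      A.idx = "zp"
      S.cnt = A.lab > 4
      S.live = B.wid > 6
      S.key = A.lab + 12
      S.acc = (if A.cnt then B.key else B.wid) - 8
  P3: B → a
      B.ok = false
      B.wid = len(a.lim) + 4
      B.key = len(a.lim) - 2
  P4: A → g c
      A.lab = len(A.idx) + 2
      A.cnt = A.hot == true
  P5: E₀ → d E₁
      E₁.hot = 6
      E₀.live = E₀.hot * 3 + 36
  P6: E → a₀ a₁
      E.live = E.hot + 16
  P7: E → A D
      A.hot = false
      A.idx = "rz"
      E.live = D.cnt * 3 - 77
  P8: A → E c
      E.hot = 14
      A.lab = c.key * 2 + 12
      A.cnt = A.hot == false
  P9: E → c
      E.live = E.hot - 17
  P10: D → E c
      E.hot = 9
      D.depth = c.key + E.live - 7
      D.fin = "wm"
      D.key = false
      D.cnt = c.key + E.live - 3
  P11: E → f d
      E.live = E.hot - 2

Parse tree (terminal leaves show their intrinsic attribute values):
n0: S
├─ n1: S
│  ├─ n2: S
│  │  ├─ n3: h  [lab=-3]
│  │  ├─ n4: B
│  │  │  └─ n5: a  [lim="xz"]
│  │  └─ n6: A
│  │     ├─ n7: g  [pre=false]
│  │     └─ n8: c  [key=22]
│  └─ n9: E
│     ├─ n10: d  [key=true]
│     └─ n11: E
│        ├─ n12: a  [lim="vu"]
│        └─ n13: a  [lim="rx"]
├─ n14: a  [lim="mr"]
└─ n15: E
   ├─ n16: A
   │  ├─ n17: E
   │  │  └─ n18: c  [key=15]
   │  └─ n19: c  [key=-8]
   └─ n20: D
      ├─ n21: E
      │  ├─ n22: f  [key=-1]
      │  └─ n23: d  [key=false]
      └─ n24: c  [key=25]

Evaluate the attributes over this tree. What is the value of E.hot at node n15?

1. n3.lab = -3  [terminal]
2. n5.lim = "xz"  [terminal]
3. n4.ok = false  [false]
4. n4.wid = 6  [len(a.lim) + 4]
5. n4.key = 0  [len(a.lim) - 2]
6. n6.hot = false  [B.ok == true]
7. n6.idx = "zp"  ["zp"]
8. n7.pre = false  [terminal]
9. n8.key = 22  [terminal]
10. n6.lab = 4  [len(A.idx) + 2]
11. n6.cnt = false  [A.hot == true]
12. n2.cnt = false  [A.lab > 4]
13. n2.live = false  [B.wid > 6]
14. n2.key = 16  [A.lab + 12]
15. n2.acc = -2  [(if A.cnt then B.key else B.wid) - 8]
16. n9.hot = -8  [S₁.acc - 6]
17. n10.key = true  [terminal]
18. n11.hot = 6  [6]
19. n12.lim = "vu"  [terminal]
20. n13.lim = "rx"  [terminal]
21. n11.live = 22  [E.hot + 16]
22. n9.live = 12  [E₀.hot * 3 + 36]
23. n1.cnt = false  [S₁.live == true]
24. n1.live = true  [S₁.acc == -2]
25. n1.key = 10  [S₁.key - 6]
26. n1.acc = 22  [E.live + 10]
27. n14.lim = "mr"  [terminal]
28. n15.hot = 1  [S₁.key - 9]
29. n16.hot = false  [false]
30. n16.idx = "rz"  ["rz"]
31. n17.hot = 14  [14]
32. n18.key = 15  [terminal]
33. n17.live = -3  [E.hot - 17]
34. n19.key = -8  [terminal]
35. n16.lab = -4  [c.key * 2 + 12]
36. n16.cnt = true  [A.hot == false]
37. n21.hot = 9  [9]
38. n22.key = -1  [terminal]
39. n23.key = false  [terminal]
40. n21.live = 7  [E.hot - 2]
41. n24.key = 25  [terminal]
42. n20.depth = 25  [c.key + E.live - 7]
43. n20.fin = "wm"  ["wm"]
44. n20.key = false  [false]
45. n20.cnt = 29  [c.key + E.live - 3]
46. n15.live = 10  [D.cnt * 3 - 77]
47. n0.cnt = true  [S₁.cnt or S₁.live]
48. n0.live = false  [S₁.key > 10]
49. n0.key = 7  [E.live - 3]
50. n0.acc = -8  [S₁.key * -1 + 2]

1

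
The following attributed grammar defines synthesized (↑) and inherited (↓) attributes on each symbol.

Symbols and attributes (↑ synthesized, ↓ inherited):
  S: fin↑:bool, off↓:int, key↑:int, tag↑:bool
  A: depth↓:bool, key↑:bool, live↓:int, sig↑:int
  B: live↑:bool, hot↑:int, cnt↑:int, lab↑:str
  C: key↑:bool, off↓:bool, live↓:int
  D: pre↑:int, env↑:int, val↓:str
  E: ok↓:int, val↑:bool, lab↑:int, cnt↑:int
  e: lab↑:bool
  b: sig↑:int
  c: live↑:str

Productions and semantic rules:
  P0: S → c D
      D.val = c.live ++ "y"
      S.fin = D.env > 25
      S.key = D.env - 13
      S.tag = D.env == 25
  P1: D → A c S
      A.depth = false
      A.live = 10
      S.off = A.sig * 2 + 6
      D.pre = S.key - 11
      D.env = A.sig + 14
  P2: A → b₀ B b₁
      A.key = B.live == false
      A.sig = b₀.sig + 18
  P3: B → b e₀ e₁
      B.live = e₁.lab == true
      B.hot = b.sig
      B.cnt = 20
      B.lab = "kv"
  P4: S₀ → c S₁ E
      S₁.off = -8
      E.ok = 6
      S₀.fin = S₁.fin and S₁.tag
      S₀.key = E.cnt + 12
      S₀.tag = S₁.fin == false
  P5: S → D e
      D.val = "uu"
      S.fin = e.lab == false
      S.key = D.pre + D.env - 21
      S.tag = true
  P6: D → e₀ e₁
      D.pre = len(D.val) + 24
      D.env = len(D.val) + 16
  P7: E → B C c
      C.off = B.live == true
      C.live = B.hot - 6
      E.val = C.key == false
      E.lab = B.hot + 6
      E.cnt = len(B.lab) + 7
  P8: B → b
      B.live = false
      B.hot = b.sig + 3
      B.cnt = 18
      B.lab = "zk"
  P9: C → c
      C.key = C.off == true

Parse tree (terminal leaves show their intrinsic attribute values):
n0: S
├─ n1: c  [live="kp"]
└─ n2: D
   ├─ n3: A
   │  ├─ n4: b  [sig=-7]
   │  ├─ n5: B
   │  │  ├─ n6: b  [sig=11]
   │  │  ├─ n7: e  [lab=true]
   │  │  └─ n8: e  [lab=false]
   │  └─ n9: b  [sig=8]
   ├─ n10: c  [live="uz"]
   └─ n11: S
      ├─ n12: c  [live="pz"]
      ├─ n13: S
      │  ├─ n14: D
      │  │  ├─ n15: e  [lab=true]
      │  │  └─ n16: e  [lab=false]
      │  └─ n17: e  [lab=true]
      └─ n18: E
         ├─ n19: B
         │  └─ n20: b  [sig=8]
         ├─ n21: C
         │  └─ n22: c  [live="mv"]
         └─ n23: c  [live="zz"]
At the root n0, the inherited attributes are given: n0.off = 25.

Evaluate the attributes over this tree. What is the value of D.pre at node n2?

10

1. n0.off = 25  [given at root]
2. n1.live = "kp"  [terminal]
3. n2.val = "kpy"  [c.live ++ "y"]
4. n3.depth = false  [false]
5. n3.live = 10  [10]
6. n4.sig = -7  [terminal]
7. n6.sig = 11  [terminal]
8. n7.lab = true  [terminal]
9. n8.lab = false  [terminal]
10. n5.live = false  [e₁.lab == true]
11. n5.hot = 11  [b.sig]
12. n5.cnt = 20  [20]
13. n5.lab = "kv"  ["kv"]
14. n9.sig = 8  [terminal]
15. n3.key = true  [B.live == false]
16. n3.sig = 11  [b₀.sig + 18]
17. n10.live = "uz"  [terminal]
18. n11.off = 28  [A.sig * 2 + 6]
19. n12.live = "pz"  [terminal]
20. n13.off = -8  [-8]
21. n14.val = "uu"  ["uu"]
22. n15.lab = true  [terminal]
23. n16.lab = false  [terminal]
24. n14.pre = 26  [len(D.val) + 24]
25. n14.env = 18  [len(D.val) + 16]
26. n17.lab = true  [terminal]
27. n13.fin = false  [e.lab == false]
28. n13.key = 23  [D.pre + D.env - 21]
29. n13.tag = true  [true]
30. n18.ok = 6  [6]
31. n20.sig = 8  [terminal]
32. n19.live = false  [false]
33. n19.hot = 11  [b.sig + 3]
34. n19.cnt = 18  [18]
35. n19.lab = "zk"  ["zk"]
36. n21.off = false  [B.live == true]
37. n21.live = 5  [B.hot - 6]
38. n22.live = "mv"  [terminal]
39. n21.key = false  [C.off == true]
40. n23.live = "zz"  [terminal]
41. n18.val = true  [C.key == false]
42. n18.lab = 17  [B.hot + 6]
43. n18.cnt = 9  [len(B.lab) + 7]
44. n11.fin = false  [S₁.fin and S₁.tag]
45. n11.key = 21  [E.cnt + 12]
46. n11.tag = true  [S₁.fin == false]
47. n2.pre = 10  [S.key - 11]
48. n2.env = 25  [A.sig + 14]
49. n0.fin = false  [D.env > 25]
50. n0.key = 12  [D.env - 13]
51. n0.tag = true  [D.env == 25]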